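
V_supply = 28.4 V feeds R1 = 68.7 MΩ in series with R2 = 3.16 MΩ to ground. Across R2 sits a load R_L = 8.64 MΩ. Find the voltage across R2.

The load sits in parallel with R2, giving an effective lower resistance R2' = R2·R_L/(R2+R_L) = 2.314 MΩ.
Voltage divider with the loaded lower leg: V_out = 28.4 × 2.314/(68.7 + 2.314) = 28.4 × 0.03258 = 0.9253 V.
(Unloaded it would be 1.25 V; the load pulls it down.)

V_out ≈ 0.925 V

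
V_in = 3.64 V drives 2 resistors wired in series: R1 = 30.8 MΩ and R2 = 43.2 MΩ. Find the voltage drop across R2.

ΣR = 30.8 + 43.2 = 74.00 MΩ.
V = V_in · R/ΣR = 3.64 × 0.5838 = 2.125 V.

V ≈ 2.12 V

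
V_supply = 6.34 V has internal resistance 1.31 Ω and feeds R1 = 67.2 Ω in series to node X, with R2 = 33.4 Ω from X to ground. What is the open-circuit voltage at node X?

V_th ≈ 2.08 V

R1' = 1.31 + 67.2 = 68.51 Ω (source resistance + R1).
Open-circuit (no load on X): V_th = V_supply · R2/(R1' + R2) = 6.34 × 33.4/(68.51 + 33.4) = 2.078 V.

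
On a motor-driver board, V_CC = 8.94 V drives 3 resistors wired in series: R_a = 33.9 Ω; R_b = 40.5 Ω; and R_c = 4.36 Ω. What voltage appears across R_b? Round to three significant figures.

Total series resistance ΣR = 33.9 + 40.5 + 4.36 = 78.76 Ω.
V = V_CC · R/ΣR = 8.94 × 0.5142 = 4.597 V.

V ≈ 4.60 V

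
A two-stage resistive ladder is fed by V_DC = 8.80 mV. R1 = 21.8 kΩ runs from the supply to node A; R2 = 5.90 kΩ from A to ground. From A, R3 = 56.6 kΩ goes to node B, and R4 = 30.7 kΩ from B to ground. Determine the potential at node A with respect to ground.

V_A ≈ 1.78 mV

Node A sees R2 in parallel with the series input of stage 2, R3 + R4 = 87.30 kΩ.
R2 ‖ (R3+R4) = 5.527 kΩ.
So V_A = 8.80 × 0.2022 = 1.780 mV.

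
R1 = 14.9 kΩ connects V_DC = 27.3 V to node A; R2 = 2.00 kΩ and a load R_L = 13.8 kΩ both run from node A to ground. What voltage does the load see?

V_out ≈ 2.86 V

The load sits in parallel with R2, giving an effective lower resistance R2' = R2·R_L/(R2+R_L) = 1.747 kΩ.
Then V_out = V_DC · R2'/(R1 + R2') = 27.3 × 1.747/16.65 = 2.865 V.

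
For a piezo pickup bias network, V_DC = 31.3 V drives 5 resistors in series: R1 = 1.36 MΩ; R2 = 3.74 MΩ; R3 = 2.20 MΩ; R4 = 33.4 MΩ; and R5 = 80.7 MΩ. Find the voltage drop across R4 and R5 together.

V ≈ 29.4 V

Total series resistance ΣR = 1.36 + 3.74 + 2.20 + 33.4 + 80.7 = 121.4 MΩ.
R_{R4..R5} = 33.4 + 80.7 = 114.1 MΩ.
Voltage divider: V = V_DC · (114.1 / 121.4) = 31.3 × 0.9399 = 29.42 V.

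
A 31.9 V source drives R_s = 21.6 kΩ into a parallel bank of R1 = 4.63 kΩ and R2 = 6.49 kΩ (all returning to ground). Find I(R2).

Parallel bank: R_p = 1/(1/4.63 + 1/6.49) = 2.702 kΩ.
V_A = 31.9 × 2.702/24.30 = 3.547 V.
Branch current I = V_A/R2 = 3.547/6.49 = 0.5465 mA.

I ≈ 0.547 mA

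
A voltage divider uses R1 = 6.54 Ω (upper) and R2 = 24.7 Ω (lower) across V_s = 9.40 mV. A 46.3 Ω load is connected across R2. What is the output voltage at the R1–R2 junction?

V_out ≈ 6.69 mV

R2 ‖ R_L = (24.7 × 46.3)/(24.7 + 46.3) = 16.11 Ω.
Now apply the divider: V_out = 9.40 × 0.7112 = 6.685 mV.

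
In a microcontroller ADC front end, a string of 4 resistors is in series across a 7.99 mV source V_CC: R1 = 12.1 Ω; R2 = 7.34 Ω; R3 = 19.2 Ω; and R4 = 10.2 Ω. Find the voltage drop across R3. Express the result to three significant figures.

V ≈ 3.14 mV

ΣR = 12.1 + 7.34 + 19.2 + 10.2 = 48.84 Ω.
Voltage divider: V = V_CC · (19.20 / 48.84) = 7.99 × 0.3931 = 3.141 mV.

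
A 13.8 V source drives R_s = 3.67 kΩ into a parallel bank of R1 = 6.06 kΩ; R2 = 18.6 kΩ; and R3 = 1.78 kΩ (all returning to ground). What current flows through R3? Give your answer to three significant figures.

Combine the parallel branches: R_p = (1/6.06 + 1/18.6 + 1/1.78)⁻¹ = 1.281 kΩ.
V_A by voltage divider: V_A = 13.8 × 1.281/(3.67 + 1.281) = 3.571 V.
I(R3) = V_A / R3 = 3.571/1.78 = 2.006 mA.

I ≈ 2.01 mA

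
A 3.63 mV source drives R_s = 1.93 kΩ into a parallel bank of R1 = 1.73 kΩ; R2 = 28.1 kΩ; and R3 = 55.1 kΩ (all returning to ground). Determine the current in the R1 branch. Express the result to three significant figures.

Equivalent of the parallel group: R_p = 1.583 kΩ.
V_A = 3.63 × 1.583/3.513 = 1.636 mV.
Branch current I = V_A/R1 = 1.636/1.73 = 0.9455 µA.
(Equivalently: I_total = 1.033 µA, then current-divider fraction G_k/ΣG = 0.9149.)

I ≈ 0.945 µA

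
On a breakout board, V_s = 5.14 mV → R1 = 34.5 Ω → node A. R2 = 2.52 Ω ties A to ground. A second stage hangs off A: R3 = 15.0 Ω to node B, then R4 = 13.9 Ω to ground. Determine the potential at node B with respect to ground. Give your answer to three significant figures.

V_B ≈ 0.156 mV

Looking into the second stage from A: R3 + R4 = 28.90 Ω appears in parallel with R2.
R2 ‖ (R3+R4) = 2.318 Ω.
So V_A = 5.14 × 0.06296 = 0.3236 mV.
V_B = V_A × 0.4810 = 0.1556 mV.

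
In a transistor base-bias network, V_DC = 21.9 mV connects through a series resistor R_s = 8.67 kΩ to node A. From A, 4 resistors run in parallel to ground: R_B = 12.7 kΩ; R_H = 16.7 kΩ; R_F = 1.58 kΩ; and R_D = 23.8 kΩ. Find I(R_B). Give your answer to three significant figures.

I ≈ 0.214 µA

Parallel bank: R_p = 1/(1/12.7 + 1/16.7 + 1/1.58 + 1/23.8) = 1.229 kΩ.
V_A = 21.9 × 1.229/9.899 = 2.719 mV.
I(R_B) = V_A / R_B = 2.719/12.7 = 0.2141 µA.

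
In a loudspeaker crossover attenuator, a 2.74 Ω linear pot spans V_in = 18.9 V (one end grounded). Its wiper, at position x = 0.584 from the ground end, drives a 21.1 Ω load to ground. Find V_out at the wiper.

V_out ≈ 10.7 V

Lower segment x·R_p = 1.600 Ω; upper segment (1−x)·R_p = 1.140 Ω.
R_L loads the lower segment: effective lower R = 1.487 Ω.
Loaded-divider output: V_out = 18.9 × 0.5661 = 10.70 V.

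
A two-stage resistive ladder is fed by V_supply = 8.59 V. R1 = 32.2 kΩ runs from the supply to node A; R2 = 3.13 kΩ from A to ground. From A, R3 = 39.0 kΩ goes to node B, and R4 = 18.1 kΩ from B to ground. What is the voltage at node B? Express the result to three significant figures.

V_B ≈ 0.230 V

Node A sees R2 in parallel with the series input of stage 2, R3 + R4 = 57.10 kΩ.
Effective lower resistance at A: R2 ‖ 57.10 = 2.967 kΩ.
V_A = 8.59 × 2.967/(32.2 + 2.967) = 0.7248 V.
Then the unloaded second divider: V_B = V_A × R4/(R3+R4) = 0.7248 × 0.3170 = 0.2298 V.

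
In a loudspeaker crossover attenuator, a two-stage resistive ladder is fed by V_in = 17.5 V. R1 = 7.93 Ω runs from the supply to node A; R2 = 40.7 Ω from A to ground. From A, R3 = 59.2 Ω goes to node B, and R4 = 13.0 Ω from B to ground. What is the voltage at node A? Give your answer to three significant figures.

Node A sees R2 in parallel with the series input of stage 2, R3 + R4 = 72.20 Ω.
R2 ‖ (R3+R4) = 26.03 Ω.
First divider: V_A = V_in · 26.03/(7.93 + 26.03) = 13.41 V.

V_A ≈ 13.4 V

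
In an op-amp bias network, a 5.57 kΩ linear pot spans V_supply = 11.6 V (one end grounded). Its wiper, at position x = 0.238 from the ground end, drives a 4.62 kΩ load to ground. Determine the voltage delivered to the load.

V_out ≈ 2.27 V

The pot divides into 4.244 kΩ above the wiper and 1.326 kΩ below.
Lower segment in parallel with the load: 1.326 ‖ 4.62 = 1.030 kΩ.
Then V_out = V_supply · 1.030/(4.244 + 1.030) = 2.265 V.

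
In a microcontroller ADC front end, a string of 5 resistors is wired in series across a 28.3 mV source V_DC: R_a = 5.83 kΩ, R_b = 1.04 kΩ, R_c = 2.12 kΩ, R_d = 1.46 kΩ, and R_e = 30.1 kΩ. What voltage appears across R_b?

V ≈ 0.726 mV

ΣR = 5.83 + 1.04 + 2.12 + 1.46 + 30.1 = 40.55 kΩ.
V = V_DC · R/ΣR = 28.3 × 0.02565 = 0.7258 mV.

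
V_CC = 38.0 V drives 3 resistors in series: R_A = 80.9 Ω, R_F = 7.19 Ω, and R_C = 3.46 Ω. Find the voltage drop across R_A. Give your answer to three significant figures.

V ≈ 33.6 V

Total series resistance ΣR = 80.9 + 7.19 + 3.46 = 91.55 Ω.
By the voltage-divider rule, V = 38.0 × 80.90/91.55 = 33.58 V.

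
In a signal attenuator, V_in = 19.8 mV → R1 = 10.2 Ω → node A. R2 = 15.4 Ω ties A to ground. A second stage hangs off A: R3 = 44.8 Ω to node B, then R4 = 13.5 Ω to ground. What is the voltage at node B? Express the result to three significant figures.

V_B ≈ 2.50 mV

Node A sees R2 in parallel with the series input of stage 2, R3 + R4 = 58.30 Ω.
R2 ‖ (R3+R4) = 12.18 Ω.
V_A = 19.8 × 12.18/(10.2 + 12.18) = 10.78 mV.
V_B = V_A × 0.2316 = 2.495 mV.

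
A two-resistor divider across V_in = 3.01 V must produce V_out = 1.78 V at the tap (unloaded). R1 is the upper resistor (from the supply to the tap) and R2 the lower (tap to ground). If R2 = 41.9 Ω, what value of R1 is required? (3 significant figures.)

R1 ≈ 29.0 Ω

Required fraction k = V_out/V_in = 0.5914.
R1 = R2·(1/k − 1) = 41.9 × 0.6910 = 28.95 Ω.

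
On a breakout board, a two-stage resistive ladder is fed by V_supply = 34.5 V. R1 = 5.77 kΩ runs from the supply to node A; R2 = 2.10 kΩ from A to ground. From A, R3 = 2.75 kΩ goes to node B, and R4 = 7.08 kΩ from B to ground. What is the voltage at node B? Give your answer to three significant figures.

V_B ≈ 5.73 V

The second stage (R3 + R4 = 9.830 kΩ) loads node A in parallel with R2.
Effective lower resistance at A: R2 ‖ 9.830 = 1.730 kΩ.
First divider: V_A = V_supply · 1.730/(5.77 + 1.730) = 7.959 V.
Then the unloaded second divider: V_B = V_A × R4/(R3+R4) = 7.959 × 0.7202 = 5.733 V.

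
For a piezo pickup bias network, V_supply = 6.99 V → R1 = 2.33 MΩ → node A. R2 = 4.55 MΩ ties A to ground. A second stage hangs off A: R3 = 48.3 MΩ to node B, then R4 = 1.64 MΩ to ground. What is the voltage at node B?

V_B ≈ 0.147 V

Looking into the second stage from A: R3 + R4 = 49.94 MΩ appears in parallel with R2.
R2 ‖ (R3+R4) = 4.170 MΩ.
So V_A = 6.99 × 0.6415 = 4.484 V.
Stage 2 is unloaded, so V_B = V_A · R4/(R3+R4) = 4.484 × 1.64/49.94 = 0.1473 V.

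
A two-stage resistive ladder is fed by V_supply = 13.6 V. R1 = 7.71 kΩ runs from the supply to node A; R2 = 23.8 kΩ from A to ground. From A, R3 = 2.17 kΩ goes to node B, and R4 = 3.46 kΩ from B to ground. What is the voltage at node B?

V_B ≈ 3.10 V

Node A sees R2 in parallel with the series input of stage 2, R3 + R4 = 5.630 kΩ.
Effective lower resistance at A: R2 ‖ 5.630 = 4.553 kΩ.
So V_A = 13.6 × 0.3713 = 5.049 V.
Then the unloaded second divider: V_B = V_A × R4/(R3+R4) = 5.049 × 0.6146 = 3.103 V.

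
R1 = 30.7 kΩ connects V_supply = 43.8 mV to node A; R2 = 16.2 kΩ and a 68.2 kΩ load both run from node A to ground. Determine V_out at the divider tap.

The load sits in parallel with R2, giving an effective lower resistance R2' = R2·R_L/(R2+R_L) = 13.09 kΩ.
Then V_out = V_supply · R2'/(R1 + R2') = 43.8 × 13.09/43.79 = 13.09 mV.
(Unloaded it would be 15.1 mV; the load pulls it down.)

V_out ≈ 13.1 mV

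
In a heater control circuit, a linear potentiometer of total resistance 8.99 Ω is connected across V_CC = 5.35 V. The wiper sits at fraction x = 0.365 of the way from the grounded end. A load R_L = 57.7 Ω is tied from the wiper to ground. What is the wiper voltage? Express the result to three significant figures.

V_out ≈ 1.88 V

Split the track: R_lower = x·R_p = 3.281 Ω, R_upper = (1−x)·R_p = 5.709 Ω.
Lower segment in parallel with the load: 3.281 ‖ 57.7 = 3.105 Ω.
Then V_out = V_CC · 3.105/(5.709 + 3.105) = 1.885 V.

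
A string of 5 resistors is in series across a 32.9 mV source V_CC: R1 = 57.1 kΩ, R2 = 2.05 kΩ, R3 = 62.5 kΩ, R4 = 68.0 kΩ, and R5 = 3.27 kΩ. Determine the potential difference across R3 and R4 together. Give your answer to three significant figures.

Total series resistance ΣR = 57.1 + 2.05 + 62.5 + 68.0 + 3.27 = 192.9 kΩ.
R_{R3..R4} = 62.5 + 68.0 = 130.5 kΩ.
By the voltage-divider rule, V = 32.9 × 130.5/192.9 = 22.26 mV.

V ≈ 22.3 mV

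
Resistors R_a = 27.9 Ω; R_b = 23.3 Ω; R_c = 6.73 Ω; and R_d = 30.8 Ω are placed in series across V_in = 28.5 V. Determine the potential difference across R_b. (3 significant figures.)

Series total: ΣR = 27.9 + 23.3 + 6.73 + 30.8 = 88.73 Ω.
Voltage divider: V = V_in · (23.30 / 88.73) = 28.5 × 0.2626 = 7.484 V.

V ≈ 7.48 V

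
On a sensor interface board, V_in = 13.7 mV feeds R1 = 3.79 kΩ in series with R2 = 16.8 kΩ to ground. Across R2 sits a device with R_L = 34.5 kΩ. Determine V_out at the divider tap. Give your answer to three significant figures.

First combine the lower leg with the load: R2 ‖ R_L = 11.30 kΩ.
Then V_out = V_in · R2'/(R1 + R2') = 13.7 × 11.30/15.09 = 10.26 mV.
(Unloaded it would be 11.2 mV; the load pulls it down.)

V_out ≈ 10.3 mV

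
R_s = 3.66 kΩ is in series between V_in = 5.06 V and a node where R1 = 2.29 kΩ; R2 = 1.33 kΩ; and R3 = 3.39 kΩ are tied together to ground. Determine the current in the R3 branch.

Parallel bank: R_p = 1/(1/2.29 + 1/1.33 + 1/3.39) = 0.6741 kΩ.
Node voltage V_A = V_in · R_p/(R_s + R_p) = 5.06 × 0.1555 = 0.7870 V.
Branch current I = V_A/R3 = 0.7870/3.39 = 0.2321 mA.

I ≈ 0.232 mA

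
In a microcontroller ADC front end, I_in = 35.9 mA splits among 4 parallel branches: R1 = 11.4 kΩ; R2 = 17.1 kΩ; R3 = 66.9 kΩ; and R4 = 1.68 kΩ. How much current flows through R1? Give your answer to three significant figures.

I ≈ 4.16 mA

ΣG = 1/11.4 + 1/17.1 + 1/66.9 + 1/1.68 = 0.7564.
Current divider: I(R1) = I_in · G_k/ΣG = 35.9 × (0.08772/0.7564) = 35.9 × 0.1160 = 4.163 mA.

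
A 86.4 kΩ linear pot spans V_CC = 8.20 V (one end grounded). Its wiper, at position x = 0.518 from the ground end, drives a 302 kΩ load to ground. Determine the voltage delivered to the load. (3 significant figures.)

V_out ≈ 3.96 V

The pot divides into 41.64 kΩ above the wiper and 44.76 kΩ below.
Lower segment in parallel with the load: 44.76 ‖ 302 = 38.98 kΩ.
V_out = 8.20 × 38.98/(41.64 + 38.98) = 3.964 V.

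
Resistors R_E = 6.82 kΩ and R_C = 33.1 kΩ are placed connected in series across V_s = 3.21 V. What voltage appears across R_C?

Series total: ΣR = 6.82 + 33.1 = 39.92 kΩ.
By the voltage-divider rule, V = 3.21 × 33.10/39.92 = 2.662 V.

V ≈ 2.66 V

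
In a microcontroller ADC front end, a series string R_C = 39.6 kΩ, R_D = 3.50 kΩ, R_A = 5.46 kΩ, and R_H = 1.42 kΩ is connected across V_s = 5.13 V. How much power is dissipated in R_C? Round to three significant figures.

P ≈ 0.417 mW

ΣR = 49.98 kΩ → I = 5.13/49.98 = 0.1026 mA.
P = I²R = 0.01054 × 39.6 = 0.4172 mW.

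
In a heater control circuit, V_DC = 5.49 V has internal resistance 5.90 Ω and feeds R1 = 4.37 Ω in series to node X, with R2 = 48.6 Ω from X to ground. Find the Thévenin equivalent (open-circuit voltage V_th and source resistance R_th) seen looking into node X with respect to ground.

R1' = 5.90 + 4.37 = 10.27 Ω (source resistance + R1).
Open-circuit (no load on X): V_th = V_DC · R2/(R1' + R2) = 5.49 × 48.6/(10.27 + 48.6) = 4.532 V.
Zeroing V_DC shorts the top of R1' to ground, so R_th = R1' ‖ R2 = 8.478 Ω.

V_th ≈ 4.53 V, R_th ≈ 8.48 Ω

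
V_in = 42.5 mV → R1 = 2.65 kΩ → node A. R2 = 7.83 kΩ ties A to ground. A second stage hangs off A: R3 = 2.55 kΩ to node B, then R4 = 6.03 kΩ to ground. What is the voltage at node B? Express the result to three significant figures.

The second stage (R3 + R4 = 8.580 kΩ) loads node A in parallel with R2.
R2 ‖ (R3+R4) = 4.094 kΩ.
V_A = 42.5 × 4.094/(2.65 + 4.094) = 25.80 mV.
Then the unloaded second divider: V_B = V_A × R4/(R3+R4) = 25.80 × 0.7028 = 18.13 mV.

V_B ≈ 18.1 mV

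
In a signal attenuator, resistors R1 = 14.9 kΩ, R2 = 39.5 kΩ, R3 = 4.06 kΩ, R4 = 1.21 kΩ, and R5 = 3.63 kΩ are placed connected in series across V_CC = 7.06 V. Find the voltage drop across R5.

V ≈ 0.405 V

Series total: ΣR = 14.9 + 39.5 + 4.06 + 1.21 + 3.63 = 63.30 kΩ.
Voltage divider: V = V_CC · (3.630 / 63.30) = 7.06 × 0.05735 = 0.4049 V.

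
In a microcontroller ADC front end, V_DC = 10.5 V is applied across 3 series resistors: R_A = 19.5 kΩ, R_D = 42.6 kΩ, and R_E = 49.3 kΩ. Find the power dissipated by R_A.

P ≈ 0.173 mW

ΣR = 111.4 kΩ → I = 10.5/111.4 = 0.09425 mA.
V(R_A) = I·R = 1.838 V; P = V·I = 1.838 × 0.09425 = 0.1732 mW.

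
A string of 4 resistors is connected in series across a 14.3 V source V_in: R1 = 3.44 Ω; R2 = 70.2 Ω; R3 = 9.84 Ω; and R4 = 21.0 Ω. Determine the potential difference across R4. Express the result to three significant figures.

V ≈ 2.87 V

Series total: ΣR = 3.44 + 70.2 + 9.84 + 21.0 = 104.5 Ω.
V = V_in · R/ΣR = 14.3 × 0.2010 = 2.874 V.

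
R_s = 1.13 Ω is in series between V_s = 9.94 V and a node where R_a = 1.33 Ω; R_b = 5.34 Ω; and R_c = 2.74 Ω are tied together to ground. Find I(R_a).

Parallel bank: R_p = 1/(1/1.33 + 1/5.34 + 1/2.74) = 0.7668 Ω.
V_A by voltage divider: V_A = 9.94 × 0.7668/(1.13 + 0.7668) = 4.018 V.
I(R_a) = V_A / R_a = 4.018/1.33 = 3.021 A.

I ≈ 3.02 A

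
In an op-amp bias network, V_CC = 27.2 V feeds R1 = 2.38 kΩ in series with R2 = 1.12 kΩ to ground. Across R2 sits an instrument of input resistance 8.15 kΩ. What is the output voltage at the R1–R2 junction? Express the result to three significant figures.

V_out ≈ 7.96 V

R2 ‖ R_L = (1.12 × 8.15)/(1.12 + 8.15) = 0.9847 kΩ.
Voltage divider with the loaded lower leg: V_out = 27.2 × 0.9847/(2.38 + 0.9847) = 27.2 × 0.2927 = 7.960 V.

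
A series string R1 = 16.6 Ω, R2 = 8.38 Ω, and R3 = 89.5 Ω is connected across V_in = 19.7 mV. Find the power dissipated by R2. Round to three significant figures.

P ≈ 0.248 µW

The common current is I = 19.7/114.5 = 0.1721 mA.
P = I²R = 0.02961 × 8.38 = 0.2482 µW.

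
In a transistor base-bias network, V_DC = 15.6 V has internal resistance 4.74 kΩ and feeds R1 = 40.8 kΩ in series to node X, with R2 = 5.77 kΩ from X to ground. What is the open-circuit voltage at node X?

V_th ≈ 1.75 V

R1' = 4.74 + 40.8 = 45.54 kΩ (source resistance + R1).
With X open, the divider is unloaded: V_th = 15.6 × 5.77/51.31 = 1.754 V.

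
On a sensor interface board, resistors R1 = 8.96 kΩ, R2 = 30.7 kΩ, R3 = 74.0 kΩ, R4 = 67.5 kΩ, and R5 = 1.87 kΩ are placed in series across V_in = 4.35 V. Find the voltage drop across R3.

V ≈ 1.76 V

Series total: ΣR = 8.96 + 30.7 + 74.0 + 67.5 + 1.87 = 183.0 kΩ.
Voltage divider: V = V_in · (74.00 / 183.0) = 4.35 × 0.4043 = 1.759 V.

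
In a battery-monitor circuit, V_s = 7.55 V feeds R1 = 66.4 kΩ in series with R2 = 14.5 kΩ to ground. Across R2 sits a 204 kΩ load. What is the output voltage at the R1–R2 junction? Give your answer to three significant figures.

V_out ≈ 1.28 V

R2 ‖ R_L = (14.5 × 204)/(14.5 + 204) = 13.54 kΩ.
Voltage divider with the loaded lower leg: V_out = 7.55 × 13.54/(66.4 + 13.54) = 7.55 × 0.1694 = 1.279 V.
(Unloaded it would be 1.35 V; the load pulls it down.)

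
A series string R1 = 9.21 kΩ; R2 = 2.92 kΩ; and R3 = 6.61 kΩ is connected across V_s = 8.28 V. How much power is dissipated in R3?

ΣR = 18.74 kΩ → I = 8.28/18.74 = 0.4418 mA.
V(R3) = I·R = 2.921 V; P = V·I = 2.921 × 0.4418 = 1.290 mW.

P ≈ 1.29 mW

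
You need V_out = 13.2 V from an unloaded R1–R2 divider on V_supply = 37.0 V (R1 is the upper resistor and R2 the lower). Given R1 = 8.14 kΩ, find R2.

R2 ≈ 4.51 kΩ

V_out/V_supply = R2/(R1+R2) = 0.3568.
R2 = R1 · 0.3568/(1 − 0.3568) = 4.515 kΩ.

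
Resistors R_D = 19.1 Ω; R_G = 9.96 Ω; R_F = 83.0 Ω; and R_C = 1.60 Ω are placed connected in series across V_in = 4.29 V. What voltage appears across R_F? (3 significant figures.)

Total series resistance ΣR = 19.1 + 9.96 + 83.0 + 1.60 = 113.7 Ω.
By the voltage-divider rule, V = 4.29 × 83.00/113.7 = 3.133 V.

V ≈ 3.13 V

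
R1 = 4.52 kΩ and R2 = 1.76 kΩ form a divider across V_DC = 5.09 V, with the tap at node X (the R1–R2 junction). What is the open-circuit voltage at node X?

V_th ≈ 1.43 V

Open-circuit (no load on X): V_th = V_DC · R2/(R1 + R2) = 5.09 × 1.76/(4.520 + 1.76) = 1.426 V.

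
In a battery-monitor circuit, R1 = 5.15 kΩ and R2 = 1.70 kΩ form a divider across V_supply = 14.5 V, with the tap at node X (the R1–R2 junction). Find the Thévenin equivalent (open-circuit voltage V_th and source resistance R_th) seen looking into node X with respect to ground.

With X open, the divider is unloaded: V_th = 14.5 × 1.70/6.850 = 3.599 V.
Looking into X with the source shorted: R_th = R1·R2/(R1+R2) = 5.150 × 1.70/6.850 = 1.278 kΩ.

V_th ≈ 3.60 V, R_th ≈ 1.28 kΩ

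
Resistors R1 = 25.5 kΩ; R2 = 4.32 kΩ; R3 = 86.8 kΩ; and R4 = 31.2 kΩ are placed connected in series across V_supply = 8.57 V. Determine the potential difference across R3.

V ≈ 5.03 V

Series total: ΣR = 25.5 + 4.32 + 86.8 + 31.2 = 147.8 kΩ.
By the voltage-divider rule, V = 8.57 × 86.80/147.8 = 5.032 V.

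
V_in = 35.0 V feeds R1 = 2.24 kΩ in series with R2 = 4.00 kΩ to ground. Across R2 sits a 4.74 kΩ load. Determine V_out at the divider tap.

V_out ≈ 17.2 V

R2 ‖ R_L = (4.00 × 4.74)/(4.00 + 4.74) = 2.169 kΩ.
Voltage divider with the loaded lower leg: V_out = 35.0 × 2.169/(2.24 + 2.169) = 35.0 × 0.4920 = 17.22 V.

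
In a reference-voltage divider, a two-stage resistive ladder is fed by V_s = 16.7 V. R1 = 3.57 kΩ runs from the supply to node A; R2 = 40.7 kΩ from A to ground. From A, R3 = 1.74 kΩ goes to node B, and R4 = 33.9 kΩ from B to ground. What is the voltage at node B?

The second stage (R3 + R4 = 35.64 kΩ) loads node A in parallel with R2.
Effective lower resistance at A: R2 ‖ 35.64 = 19.00 kΩ.
First divider: V_A = V_s · 19.00/(3.57 + 19.00) = 14.06 V.
Stage 2 is unloaded, so V_B = V_A · R4/(R3+R4) = 14.06 × 33.9/35.64 = 13.37 V.

V_B ≈ 13.4 V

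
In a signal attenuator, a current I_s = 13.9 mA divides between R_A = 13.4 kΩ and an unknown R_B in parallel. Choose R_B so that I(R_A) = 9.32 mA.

In a two-way split, I_A/I_s = R_B/(R_A + R_B).
9.32/13.9 = R_B/(R_A + R_B) → R_B = R_A · (0.6705)/(1 − 0.6705) = 13.4 × 2.035 = 27.27 kΩ.

R_B ≈ 27.3 kΩ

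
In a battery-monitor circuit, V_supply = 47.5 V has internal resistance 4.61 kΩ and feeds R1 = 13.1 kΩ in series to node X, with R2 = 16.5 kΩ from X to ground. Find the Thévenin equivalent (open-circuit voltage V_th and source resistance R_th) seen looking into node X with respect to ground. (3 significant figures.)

V_th ≈ 22.9 V, R_th ≈ 8.54 kΩ

R1' = 4.61 + 13.1 = 17.71 kΩ (source resistance + R1).
With X open, the divider is unloaded: V_th = 47.5 × 16.5/34.21 = 22.91 V.
Zeroing V_supply shorts the top of R1' to ground, so R_th = R1' ‖ R2 = 8.542 kΩ.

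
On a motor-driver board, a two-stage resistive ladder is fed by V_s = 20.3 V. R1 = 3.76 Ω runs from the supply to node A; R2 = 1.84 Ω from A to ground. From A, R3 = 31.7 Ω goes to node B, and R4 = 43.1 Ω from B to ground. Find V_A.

Node A sees R2 in parallel with the series input of stage 2, R3 + R4 = 74.80 Ω.
R2 ‖ (R3+R4) = 1.796 Ω.
First divider: V_A = V_s · 1.796/(3.76 + 1.796) = 6.562 V.

V_A ≈ 6.56 V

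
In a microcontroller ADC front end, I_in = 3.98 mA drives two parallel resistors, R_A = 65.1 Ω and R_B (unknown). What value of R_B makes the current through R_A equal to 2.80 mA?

Two-branch current divider: I_A = I_in · R_B/(R_A + R_B).
2.80/3.98 = R_B/(R_A + R_B) → R_B = R_A · (0.7035)/(1 − 0.7035) = 65.1 × 2.373 = 154.5 Ω.

R_B ≈ 154 Ω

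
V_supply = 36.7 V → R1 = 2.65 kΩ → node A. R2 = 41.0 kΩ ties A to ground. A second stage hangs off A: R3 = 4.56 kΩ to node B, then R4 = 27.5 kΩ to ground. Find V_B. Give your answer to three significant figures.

V_B ≈ 27.4 V

The second stage (R3 + R4 = 32.06 kΩ) loads node A in parallel with R2.
Effective lower resistance at A: R2 ‖ 32.06 = 17.99 kΩ.
So V_A = 36.7 × 0.8716 = 31.99 V.
V_B = V_A × 0.8578 = 27.44 V.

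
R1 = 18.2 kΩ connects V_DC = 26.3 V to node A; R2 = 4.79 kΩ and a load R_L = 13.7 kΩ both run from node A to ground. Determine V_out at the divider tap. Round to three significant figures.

First combine the lower leg with the load: R2 ‖ R_L = 3.549 kΩ.
Now apply the divider: V_out = 26.3 × 0.1632 = 4.292 V.

V_out ≈ 4.29 V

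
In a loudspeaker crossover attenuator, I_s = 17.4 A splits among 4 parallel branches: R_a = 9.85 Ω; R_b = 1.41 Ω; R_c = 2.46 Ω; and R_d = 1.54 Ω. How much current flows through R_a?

I ≈ 0.946 A

Conductances: ΣG = 1/9.85 + 1/1.41 + 1/2.46 + 1/1.54 = 1.867 (1/Ω).
R_a takes the fraction G_k/ΣG = 0.1015/1.867 = 0.05439, so I = 17.4 × 0.05439 = 0.9464 A.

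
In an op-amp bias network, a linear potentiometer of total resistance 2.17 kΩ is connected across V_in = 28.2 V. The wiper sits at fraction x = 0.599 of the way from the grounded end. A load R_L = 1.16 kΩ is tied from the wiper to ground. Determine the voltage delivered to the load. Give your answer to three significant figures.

The pot divides into 0.8702 kΩ above the wiper and 1.300 kΩ below.
Lower segment in parallel with the load: 1.300 ‖ 1.16 = 0.6130 kΩ.
Loaded-divider output: V_out = 28.2 × 0.4133 = 11.65 V.

V_out ≈ 11.7 V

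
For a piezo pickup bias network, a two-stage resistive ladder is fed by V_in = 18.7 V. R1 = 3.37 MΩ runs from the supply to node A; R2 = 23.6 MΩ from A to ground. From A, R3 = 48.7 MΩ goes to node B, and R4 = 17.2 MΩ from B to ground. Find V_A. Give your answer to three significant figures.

The second stage (R3 + R4 = 65.90 MΩ) loads node A in parallel with R2.
Effective lower resistance at A: R2 ‖ 65.90 = 17.38 MΩ.
V_A = 18.7 × 17.38/(3.37 + 17.38) = 15.66 V.

V_A ≈ 15.7 V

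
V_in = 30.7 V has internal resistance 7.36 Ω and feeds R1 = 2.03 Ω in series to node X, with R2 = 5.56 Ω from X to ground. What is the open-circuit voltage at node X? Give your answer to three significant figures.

V_th ≈ 11.4 V

R1' = 7.36 + 2.03 = 9.390 Ω (source resistance + R1).
With X open, the divider is unloaded: V_th = 30.7 × 5.56/14.95 = 11.42 V.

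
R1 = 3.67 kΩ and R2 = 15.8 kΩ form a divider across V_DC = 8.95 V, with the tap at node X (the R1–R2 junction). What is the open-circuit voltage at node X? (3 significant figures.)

V_th ≈ 7.26 V

Open-circuit (no load on X): V_th = V_DC · R2/(R1 + R2) = 8.95 × 15.8/(3.670 + 15.8) = 7.263 V.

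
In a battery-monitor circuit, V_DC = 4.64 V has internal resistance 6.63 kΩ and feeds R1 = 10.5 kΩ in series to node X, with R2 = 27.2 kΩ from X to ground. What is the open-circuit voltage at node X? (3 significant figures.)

R1' = 6.63 + 10.5 = 17.13 kΩ (source resistance + R1).
With X open, the divider is unloaded: V_th = 4.64 × 27.2/44.33 = 2.847 V.

V_th ≈ 2.85 V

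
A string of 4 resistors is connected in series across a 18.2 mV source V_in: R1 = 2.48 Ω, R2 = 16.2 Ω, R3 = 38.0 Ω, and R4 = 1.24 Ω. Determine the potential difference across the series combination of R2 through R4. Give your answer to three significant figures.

Total series resistance ΣR = 2.48 + 16.2 + 38.0 + 1.24 = 57.92 Ω.
R_{R2..R4} = 16.2 + 38.0 + 1.24 = 55.44 Ω.
Voltage divider: V = V_in · (55.44 / 57.92) = 18.2 × 0.9572 = 17.42 mV.

V ≈ 17.4 mV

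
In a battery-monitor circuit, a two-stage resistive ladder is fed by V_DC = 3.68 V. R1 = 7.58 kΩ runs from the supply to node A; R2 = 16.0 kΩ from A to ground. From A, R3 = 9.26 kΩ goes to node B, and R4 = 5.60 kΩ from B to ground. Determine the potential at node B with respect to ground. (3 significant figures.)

The second stage (R3 + R4 = 14.86 kΩ) loads node A in parallel with R2.
R2 ‖ (R3+R4) = 7.704 kΩ.
First divider: V_A = V_DC · 7.704/(7.58 + 7.704) = 1.855 V.
V_B = V_A × 0.3769 = 0.6991 V.

V_B ≈ 0.699 V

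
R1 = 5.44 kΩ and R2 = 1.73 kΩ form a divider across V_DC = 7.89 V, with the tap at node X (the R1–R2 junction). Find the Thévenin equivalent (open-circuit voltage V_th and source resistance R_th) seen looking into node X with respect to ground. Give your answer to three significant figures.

With X open, the divider is unloaded: V_th = 7.89 × 1.73/7.170 = 1.904 V.
Zeroing V_DC shorts the top of R1 to ground, so R_th = R1 ‖ R2 = 1.313 kΩ.

V_th ≈ 1.90 V, R_th ≈ 1.31 kΩ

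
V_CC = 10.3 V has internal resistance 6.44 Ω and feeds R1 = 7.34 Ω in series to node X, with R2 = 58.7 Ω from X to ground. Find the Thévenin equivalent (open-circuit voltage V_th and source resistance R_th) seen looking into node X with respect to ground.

R1' = 6.44 + 7.34 = 13.78 Ω (source resistance + R1).
With X open, the divider is unloaded: V_th = 10.3 × 58.7/72.48 = 8.342 V.
Looking into X with the source shorted: R_th = R1'·R2/(R1'+R2) = 13.78 × 58.7/72.48 = 11.16 Ω.

V_th ≈ 8.34 V, R_th ≈ 11.2 Ω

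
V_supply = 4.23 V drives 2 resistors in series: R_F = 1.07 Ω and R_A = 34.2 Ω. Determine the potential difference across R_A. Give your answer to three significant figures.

V ≈ 4.10 V

Total series resistance ΣR = 1.07 + 34.2 = 35.27 Ω.
By the voltage-divider rule, V = 4.23 × 34.20/35.27 = 4.102 V.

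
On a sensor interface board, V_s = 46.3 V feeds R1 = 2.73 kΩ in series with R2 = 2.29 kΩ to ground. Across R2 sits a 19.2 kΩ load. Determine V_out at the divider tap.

R2 ‖ R_L = (2.29 × 19.2)/(2.29 + 19.2) = 2.046 kΩ.
Now apply the divider: V_out = 46.3 × 0.4284 = 19.83 V.

V_out ≈ 19.8 V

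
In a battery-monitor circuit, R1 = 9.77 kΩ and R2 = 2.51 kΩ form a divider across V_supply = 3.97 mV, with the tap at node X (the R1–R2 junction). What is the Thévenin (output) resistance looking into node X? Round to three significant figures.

R_th ≈ 2.00 kΩ

Looking into X with the source shorted: R_th = R1·R2/(R1+R2) = 9.770 × 2.51/12.28 = 1.997 kΩ.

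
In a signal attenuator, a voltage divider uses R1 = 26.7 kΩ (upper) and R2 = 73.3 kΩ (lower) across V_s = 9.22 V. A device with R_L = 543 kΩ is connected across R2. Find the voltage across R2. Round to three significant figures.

R2 ‖ R_L = (73.3 × 543)/(73.3 + 543) = 64.58 kΩ.
Voltage divider with the loaded lower leg: V_out = 9.22 × 64.58/(26.7 + 64.58) = 9.22 × 0.7075 = 6.523 V.

V_out ≈ 6.52 V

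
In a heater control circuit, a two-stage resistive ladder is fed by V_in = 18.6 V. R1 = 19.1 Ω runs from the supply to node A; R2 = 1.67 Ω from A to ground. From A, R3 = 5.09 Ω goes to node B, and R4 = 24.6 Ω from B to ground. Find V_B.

The second stage (R3 + R4 = 29.69 Ω) loads node A in parallel with R2.
R2 ‖ (R3+R4) = 1.581 Ω.
First divider: V_A = V_in · 1.581/(19.1 + 1.581) = 1.422 V.
Stage 2 is unloaded, so V_B = V_A · R4/(R3+R4) = 1.422 × 24.6/29.69 = 1.178 V.

V_B ≈ 1.18 V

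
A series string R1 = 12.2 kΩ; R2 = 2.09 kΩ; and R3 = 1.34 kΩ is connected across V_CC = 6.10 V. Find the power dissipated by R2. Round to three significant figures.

P ≈ 0.318 mW

The common current is I = 6.10/15.63 = 0.3903 mA.
P = I²R = 0.1523 × 2.09 = 0.3183 mW.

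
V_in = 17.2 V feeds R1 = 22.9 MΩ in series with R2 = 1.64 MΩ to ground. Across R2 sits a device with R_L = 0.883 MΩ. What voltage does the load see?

First combine the lower leg with the load: R2 ‖ R_L = 0.5740 MΩ.
Then V_out = V_in · R2'/(R1 + R2') = 17.2 × 0.5740/23.47 = 0.4206 V.

V_out ≈ 0.421 V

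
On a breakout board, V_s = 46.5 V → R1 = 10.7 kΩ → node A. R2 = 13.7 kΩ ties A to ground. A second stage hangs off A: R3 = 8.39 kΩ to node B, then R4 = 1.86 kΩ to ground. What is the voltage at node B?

V_B ≈ 2.99 V

Looking into the second stage from A: R3 + R4 = 10.25 kΩ appears in parallel with R2.
R2 ‖ (R3+R4) = 5.863 kΩ.
So V_A = 46.5 × 0.3540 = 16.46 V.
Stage 2 is unloaded, so V_B = V_A · R4/(R3+R4) = 16.46 × 1.86/10.25 = 2.987 V.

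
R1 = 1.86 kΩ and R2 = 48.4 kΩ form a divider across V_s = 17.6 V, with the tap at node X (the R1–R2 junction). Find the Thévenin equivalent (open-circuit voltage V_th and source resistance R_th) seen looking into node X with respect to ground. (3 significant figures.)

Open-circuit (no load on X): V_th = V_s · R2/(R1 + R2) = 17.6 × 48.4/(1.860 + 48.4) = 16.95 V.
Zeroing V_s shorts the top of R1 to ground, so R_th = R1 ‖ R2 = 1.791 kΩ.

V_th ≈ 16.9 V, R_th ≈ 1.79 kΩ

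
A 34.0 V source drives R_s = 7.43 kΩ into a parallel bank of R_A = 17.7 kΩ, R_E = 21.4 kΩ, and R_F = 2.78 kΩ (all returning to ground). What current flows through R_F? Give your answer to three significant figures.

Combine the parallel branches: R_p = (1/17.7 + 1/21.4 + 1/2.78)⁻¹ = 2.160 kΩ.
V_A = 34.0 × 2.160/9.590 = 7.658 V.
I(R_F) = V_A / R_F = 7.658/2.78 = 2.755 mA.

I ≈ 2.75 mA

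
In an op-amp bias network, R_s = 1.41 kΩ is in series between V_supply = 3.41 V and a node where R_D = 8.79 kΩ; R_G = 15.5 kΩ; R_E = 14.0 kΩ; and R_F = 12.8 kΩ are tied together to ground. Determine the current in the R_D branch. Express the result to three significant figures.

Equivalent of the parallel group: R_p = 3.050 kΩ.
V_A = 3.41 × 3.050/4.460 = 2.332 V.
Branch current I = V_A/R_D = 2.332/8.79 = 0.2653 mA.

I ≈ 0.265 mA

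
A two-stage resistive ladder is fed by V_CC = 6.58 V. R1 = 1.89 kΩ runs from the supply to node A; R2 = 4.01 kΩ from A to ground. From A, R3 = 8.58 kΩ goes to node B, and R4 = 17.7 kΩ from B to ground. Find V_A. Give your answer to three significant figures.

Node A sees R2 in parallel with the series input of stage 2, R3 + R4 = 26.28 kΩ.
Effective lower resistance at A: R2 ‖ 26.28 = 3.479 kΩ.
First divider: V_A = V_CC · 3.479/(1.89 + 3.479) = 4.264 V.

V_A ≈ 4.26 V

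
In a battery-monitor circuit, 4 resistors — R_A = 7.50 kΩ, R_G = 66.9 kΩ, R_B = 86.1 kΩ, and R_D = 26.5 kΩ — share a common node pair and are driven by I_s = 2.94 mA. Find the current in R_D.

ΣG = 1/7.50 + 1/66.9 + 1/86.1 + 1/26.5 = 0.1976.
Current divider: I(R_D) = I_s · G_k/ΣG = 2.94 × (0.03774/0.1976) = 2.94 × 0.1909 = 0.5614 mA.

I ≈ 0.561 mA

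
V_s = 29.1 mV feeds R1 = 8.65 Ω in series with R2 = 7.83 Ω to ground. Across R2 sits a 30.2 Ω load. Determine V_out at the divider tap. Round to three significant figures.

R2 ‖ R_L = (7.83 × 30.2)/(7.83 + 30.2) = 6.218 Ω.
Now apply the divider: V_out = 29.1 × 0.4182 = 12.17 mV.

V_out ≈ 12.2 mV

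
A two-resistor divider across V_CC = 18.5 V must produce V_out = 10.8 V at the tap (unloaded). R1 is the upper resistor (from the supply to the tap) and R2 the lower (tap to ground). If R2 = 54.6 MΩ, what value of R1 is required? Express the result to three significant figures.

R1 ≈ 38.9 MΩ

The divider ratio is R2/(R1+R2) = 10.8/18.5 = 0.5838.
So R1 = R2 · (V_CC/V_out − 1) = 54.6 × (18.5/10.8 − 1) = 54.6 × 0.7130 = 38.93 MΩ.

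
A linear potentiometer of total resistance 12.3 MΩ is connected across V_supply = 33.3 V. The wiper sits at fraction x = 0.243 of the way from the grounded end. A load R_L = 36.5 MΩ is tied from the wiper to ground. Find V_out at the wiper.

V_out ≈ 7.62 V

Lower segment x·R_p = 2.989 MΩ; upper segment (1−x)·R_p = 9.311 MΩ.
R_L loads the lower segment: effective lower R = 2.763 MΩ.
V_out = 33.3 × 2.763/(9.311 + 2.763) = 7.620 V.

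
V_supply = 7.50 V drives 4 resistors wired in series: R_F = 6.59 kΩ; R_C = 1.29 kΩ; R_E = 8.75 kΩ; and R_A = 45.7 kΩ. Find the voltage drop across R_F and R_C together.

Series total: ΣR = 6.59 + 1.29 + 8.75 + 45.7 = 62.33 kΩ.
R_{R_F..R_C} = 6.59 + 1.29 = 7.880 kΩ.
Voltage divider: V = V_supply · (7.880 / 62.33) = 7.50 × 0.1264 = 0.9482 V.

V ≈ 0.948 V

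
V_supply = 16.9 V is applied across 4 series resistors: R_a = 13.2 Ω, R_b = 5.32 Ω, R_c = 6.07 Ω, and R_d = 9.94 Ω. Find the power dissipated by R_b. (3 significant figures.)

Series current I = V_supply/ΣR = 16.9/34.53 = 0.4894 A.
V(R_b) = I·R = 2.604 V; P = V·I = 2.604 × 0.4894 = 1.274 W.

P ≈ 1.27 W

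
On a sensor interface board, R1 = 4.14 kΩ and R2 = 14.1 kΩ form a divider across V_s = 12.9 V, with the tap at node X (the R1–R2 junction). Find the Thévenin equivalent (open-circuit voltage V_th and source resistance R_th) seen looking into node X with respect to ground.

V_th ≈ 9.97 V, R_th ≈ 3.20 kΩ

Open-circuit (no load on X): V_th = V_s · R2/(R1 + R2) = 12.9 × 14.1/(4.140 + 14.1) = 9.972 V.
Looking into X with the source shorted: R_th = R1·R2/(R1+R2) = 4.140 × 14.1/18.24 = 3.200 kΩ.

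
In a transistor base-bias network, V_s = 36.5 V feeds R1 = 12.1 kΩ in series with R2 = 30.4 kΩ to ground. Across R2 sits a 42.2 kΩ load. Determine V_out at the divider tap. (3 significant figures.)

V_out ≈ 21.7 V

First combine the lower leg with the load: R2 ‖ R_L = 17.67 kΩ.
Then V_out = V_s · R2'/(R1 + R2') = 36.5 × 17.67/29.77 = 21.66 V.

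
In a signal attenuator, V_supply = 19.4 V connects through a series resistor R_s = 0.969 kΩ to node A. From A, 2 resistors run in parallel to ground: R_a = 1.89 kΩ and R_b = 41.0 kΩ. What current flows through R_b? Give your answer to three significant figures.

Parallel bank: R_p = 1/(1/1.89 + 1/41.0) = 1.807 kΩ.
V_A by voltage divider: V_A = 19.4 × 1.807/(0.969 + 1.807) = 12.63 V.
Branch current I = V_A/R_b = 12.63/41.0 = 0.3080 mA.
(Equivalently: I_total = 6.989 mA, then current-divider fraction G_k/ΣG = 0.04407.)

I ≈ 0.308 mA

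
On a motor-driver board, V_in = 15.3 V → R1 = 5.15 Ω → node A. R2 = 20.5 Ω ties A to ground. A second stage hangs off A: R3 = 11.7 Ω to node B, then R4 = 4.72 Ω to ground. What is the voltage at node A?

Looking into the second stage from A: R3 + R4 = 16.42 Ω appears in parallel with R2.
R2 ‖ (R3+R4) = 9.117 Ω.
V_A = 15.3 × 9.117/(5.15 + 9.117) = 9.777 V.

V_A ≈ 9.78 V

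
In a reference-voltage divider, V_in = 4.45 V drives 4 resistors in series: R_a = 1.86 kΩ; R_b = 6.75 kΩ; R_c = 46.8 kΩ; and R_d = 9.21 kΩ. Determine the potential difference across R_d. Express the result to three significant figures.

V ≈ 0.634 V

Series total: ΣR = 1.86 + 6.75 + 46.8 + 9.21 = 64.62 kΩ.
V = V_in · R/ΣR = 4.45 × 0.1425 = 0.6342 V.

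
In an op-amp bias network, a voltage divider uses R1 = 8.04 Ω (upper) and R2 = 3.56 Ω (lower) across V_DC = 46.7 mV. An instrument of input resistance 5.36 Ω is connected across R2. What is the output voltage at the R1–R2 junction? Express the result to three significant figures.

V_out ≈ 9.81 mV

First combine the lower leg with the load: R2 ‖ R_L = 2.139 Ω.
Then V_out = V_DC · R2'/(R1 + R2') = 46.7 × 2.139/10.18 = 9.814 mV.
(Unloaded it would be 14.3 mV; the load pulls it down.)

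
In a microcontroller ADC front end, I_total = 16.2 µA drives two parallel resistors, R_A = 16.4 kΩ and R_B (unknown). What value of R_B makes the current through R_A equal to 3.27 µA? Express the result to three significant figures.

Two-branch current divider: I_A = I_total · R_B/(R_A + R_B).
3.27/16.2 = R_B/(R_A + R_B) → R_B = R_A · (0.2019)/(1 − 0.2019) = 16.4 × 0.2529 = 4.148 kΩ.

R_B ≈ 4.15 kΩ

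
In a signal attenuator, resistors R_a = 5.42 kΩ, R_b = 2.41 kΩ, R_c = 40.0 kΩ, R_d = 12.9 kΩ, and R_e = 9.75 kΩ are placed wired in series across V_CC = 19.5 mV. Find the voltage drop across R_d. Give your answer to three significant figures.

ΣR = 5.42 + 2.41 + 40.0 + 12.9 + 9.75 = 70.48 kΩ.
V = V_CC · R/ΣR = 19.5 × 0.1830 = 3.569 mV.

V ≈ 3.57 mV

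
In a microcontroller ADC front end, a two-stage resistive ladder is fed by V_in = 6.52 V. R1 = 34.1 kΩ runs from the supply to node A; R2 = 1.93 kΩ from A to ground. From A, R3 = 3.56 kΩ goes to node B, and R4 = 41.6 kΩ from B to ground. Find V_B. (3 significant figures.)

V_B ≈ 0.309 V

The second stage (R3 + R4 = 45.16 kΩ) loads node A in parallel with R2.
Effective lower resistance at A: R2 ‖ 45.16 = 1.851 kΩ.
First divider: V_A = V_in · 1.851/(34.1 + 1.851) = 0.3357 V.
Then the unloaded second divider: V_B = V_A × R4/(R3+R4) = 0.3357 × 0.9212 = 0.3092 V.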